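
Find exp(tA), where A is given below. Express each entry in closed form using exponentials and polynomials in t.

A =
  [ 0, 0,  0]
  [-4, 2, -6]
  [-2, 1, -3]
e^{tA} =
  [1, 0, 0]
  [-4 + 4*exp(-t), 3 - 2*exp(-t), -6 + 6*exp(-t)]
  [-2 + 2*exp(-t), 1 - exp(-t), -2 + 3*exp(-t)]

Strategy: write A = P · J · P⁻¹ where J is a Jordan canonical form, so e^{tA} = P · e^{tJ} · P⁻¹, and e^{tJ} can be computed block-by-block.

A has Jordan form
J =
  [-1, 0, 0]
  [ 0, 0, 0]
  [ 0, 0, 0]
(up to reordering of blocks).

Per-block formulas:
  For a 1×1 block at λ = -1: exp(t · [-1]) = [e^(-1t)].
  For a 1×1 block at λ = 0: exp(t · [0]) = [e^(0t)].

After assembling e^{tJ} and conjugating by P, we get:

e^{tA} =
  [1, 0, 0]
  [-4 + 4*exp(-t), 3 - 2*exp(-t), -6 + 6*exp(-t)]
  [-2 + 2*exp(-t), 1 - exp(-t), -2 + 3*exp(-t)]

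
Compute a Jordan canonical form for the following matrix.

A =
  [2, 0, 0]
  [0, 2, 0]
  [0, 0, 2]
J_1(2) ⊕ J_1(2) ⊕ J_1(2)

The characteristic polynomial is
  det(x·I − A) = x^3 - 6*x^2 + 12*x - 8 = (x - 2)^3

Eigenvalues and multiplicities (the geometric multiplicity of λ is n − rank(A − λI), which equals the number of Jordan blocks for λ):
  λ = 2: algebraic multiplicity = 3, geometric multiplicity = 3

Determining the block sizes for each eigenvalue:
  λ = 2: gm = am = 3, so every block has size 1 → block sizes [1, 1, 1]

Assembling the blocks gives a Jordan form
J =
  [2, 0, 0]
  [0, 2, 0]
  [0, 0, 2]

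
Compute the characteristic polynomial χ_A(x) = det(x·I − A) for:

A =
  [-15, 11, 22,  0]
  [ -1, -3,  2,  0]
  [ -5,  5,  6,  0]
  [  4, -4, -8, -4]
x^4 + 16*x^3 + 96*x^2 + 256*x + 256

Expanding det(x·I − A) (e.g. by cofactor expansion or by noting that A is similar to its Jordan form J, which has the same characteristic polynomial as A) gives
  χ_A(x) = x^4 + 16*x^3 + 96*x^2 + 256*x + 256
which factors as (x + 4)^4. The eigenvalues (with algebraic multiplicities) are λ = -4 with multiplicity 4.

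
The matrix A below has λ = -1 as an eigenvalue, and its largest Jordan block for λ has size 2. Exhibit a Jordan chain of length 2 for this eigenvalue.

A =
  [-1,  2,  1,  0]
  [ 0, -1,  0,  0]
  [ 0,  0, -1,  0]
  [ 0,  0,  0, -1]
A Jordan chain for λ = -1 of length 2:
v_1 = (2, 0, 0, 0)ᵀ
v_2 = (0, 1, 0, 0)ᵀ

Let N = A − (-1)·I. We want v_2 with N^2 v_2 = 0 but N^1 v_2 ≠ 0; then v_{j-1} := N · v_j for j = 2, …, 2.

Pick v_2 = (0, 1, 0, 0)ᵀ.
Then v_1 = N · v_2 = (2, 0, 0, 0)ᵀ.

Sanity check: (A − (-1)·I) v_1 = (0, 0, 0, 0)ᵀ = 0. ✓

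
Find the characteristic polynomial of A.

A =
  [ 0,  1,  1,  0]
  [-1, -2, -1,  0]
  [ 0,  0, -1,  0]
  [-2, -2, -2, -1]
x^4 + 4*x^3 + 6*x^2 + 4*x + 1

Expanding det(x·I − A) (e.g. by cofactor expansion or by noting that A is similar to its Jordan form J, which has the same characteristic polynomial as A) gives
  χ_A(x) = x^4 + 4*x^3 + 6*x^2 + 4*x + 1
which factors as (x + 1)^4. The eigenvalues (with algebraic multiplicities) are λ = -1 with multiplicity 4.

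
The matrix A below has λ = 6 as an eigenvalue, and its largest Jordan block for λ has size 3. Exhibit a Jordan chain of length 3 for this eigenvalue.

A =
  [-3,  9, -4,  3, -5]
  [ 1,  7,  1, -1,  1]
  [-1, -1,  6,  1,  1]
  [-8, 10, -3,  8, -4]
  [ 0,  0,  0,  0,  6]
A Jordan chain for λ = 6 of length 3:
v_1 = (-6, -3, 0, -9, 0)ᵀ
v_2 = (9, 3, -3, 12, 0)ᵀ
v_3 = (1, 2, 0, 0, 0)ᵀ

Let N = A − (6)·I. We want v_3 with N^3 v_3 = 0 but N^2 v_3 ≠ 0; then v_{j-1} := N · v_j for j = 3, …, 2.

Pick v_3 = (1, 2, 0, 0, 0)ᵀ.
Then v_2 = N · v_3 = (9, 3, -3, 12, 0)ᵀ.
Then v_1 = N · v_2 = (-6, -3, 0, -9, 0)ᵀ.

Sanity check: (A − (6)·I) v_1 = (0, 0, 0, 0, 0)ᵀ = 0. ✓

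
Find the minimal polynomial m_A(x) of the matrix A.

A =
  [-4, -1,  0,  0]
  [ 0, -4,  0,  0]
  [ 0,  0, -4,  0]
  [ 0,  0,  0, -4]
x^2 + 8*x + 16

The characteristic polynomial is χ_A(x) = (x + 4)^4, so the eigenvalues are known. The minimal polynomial is
  m_A(x) = Π_λ (x − λ)^{k_λ}
where k_λ is the size of the *largest* Jordan block for λ (equivalently, the smallest k with (A − λI)^k v = 0 for every generalised eigenvector v of λ).

  λ = -4: largest Jordan block has size 2, contributing (x + 4)^2

So m_A(x) = (x + 4)^2 = x^2 + 8*x + 16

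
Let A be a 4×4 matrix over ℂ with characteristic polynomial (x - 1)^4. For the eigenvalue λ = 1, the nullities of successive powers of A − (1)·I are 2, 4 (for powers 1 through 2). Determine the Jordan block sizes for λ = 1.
Block sizes for λ = 1: [2, 2]

From the dimensions of kernels of powers, the number of Jordan blocks of size at least j is d_j − d_{j−1} where d_j = dim ker(N^j) (with d_0 = 0). Computing the differences gives [2, 2].
The number of blocks of size exactly k is (#blocks of size ≥ k) − (#blocks of size ≥ k + 1), so the partition is: 2 block(s) of size 2.
In nonincreasing order the block sizes are [2, 2].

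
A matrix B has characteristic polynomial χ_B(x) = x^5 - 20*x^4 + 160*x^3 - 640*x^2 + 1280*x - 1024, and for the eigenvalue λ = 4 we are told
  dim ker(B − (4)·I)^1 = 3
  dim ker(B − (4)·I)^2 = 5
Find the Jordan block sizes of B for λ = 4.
Block sizes for λ = 4: [2, 2, 1]

From the dimensions of kernels of powers, the number of Jordan blocks of size at least j is d_j − d_{j−1} where d_j = dim ker(N^j) (with d_0 = 0). Computing the differences gives [3, 2].
The number of blocks of size exactly k is (#blocks of size ≥ k) − (#blocks of size ≥ k + 1), so the partition is: 1 block(s) of size 1, 2 block(s) of size 2.
In nonincreasing order the block sizes are [2, 2, 1].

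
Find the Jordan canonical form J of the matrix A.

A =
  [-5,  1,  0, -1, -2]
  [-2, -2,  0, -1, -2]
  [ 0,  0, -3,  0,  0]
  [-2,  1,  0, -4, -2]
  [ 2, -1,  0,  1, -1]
J_2(-3) ⊕ J_1(-3) ⊕ J_1(-3) ⊕ J_1(-3)

The characteristic polynomial is
  det(x·I − A) = x^5 + 15*x^4 + 90*x^3 + 270*x^2 + 405*x + 243 = (x + 3)^5

Eigenvalues and multiplicities (the geometric multiplicity of λ is n − rank(A − λI), which equals the number of Jordan blocks for λ):
  λ = -3: algebraic multiplicity = 5, geometric multiplicity = 4

Determining the block sizes for each eigenvalue:
  λ = -3: 4 blocks summing to 5 forces exactly one block of size 2 and the rest size 1 → block sizes [2, 1, 1, 1]

Assembling the blocks gives a Jordan form
J =
  [-3,  1,  0,  0,  0]
  [ 0, -3,  0,  0,  0]
  [ 0,  0, -3,  0,  0]
  [ 0,  0,  0, -3,  0]
  [ 0,  0,  0,  0, -3]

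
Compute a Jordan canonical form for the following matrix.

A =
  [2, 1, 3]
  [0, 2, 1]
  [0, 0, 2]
J_3(2)

The characteristic polynomial is
  det(x·I − A) = x^3 - 6*x^2 + 12*x - 8 = (x - 2)^3

Eigenvalues and multiplicities (the geometric multiplicity of λ is n − rank(A − λI), which equals the number of Jordan blocks for λ):
  λ = 2: algebraic multiplicity = 3, geometric multiplicity = 1

Determining the block sizes for each eigenvalue:
  λ = 2: one block (gm = 1), so the single block has size am = 3 → block sizes [3]

Assembling the blocks gives a Jordan form
J =
  [2, 1, 0]
  [0, 2, 1]
  [0, 0, 2]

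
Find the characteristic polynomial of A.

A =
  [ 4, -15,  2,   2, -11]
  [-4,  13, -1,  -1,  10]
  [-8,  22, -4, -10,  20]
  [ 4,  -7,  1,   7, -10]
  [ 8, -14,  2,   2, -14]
x^5 - 6*x^4 - 24*x^3 + 80*x^2 + 336*x + 288

Expanding det(x·I − A) (e.g. by cofactor expansion or by noting that A is similar to its Jordan form J, which has the same characteristic polynomial as A) gives
  χ_A(x) = x^5 - 6*x^4 - 24*x^3 + 80*x^2 + 336*x + 288
which factors as (x - 6)^2*(x + 2)^3. The eigenvalues (with algebraic multiplicities) are λ = -2 with multiplicity 3, λ = 6 with multiplicity 2.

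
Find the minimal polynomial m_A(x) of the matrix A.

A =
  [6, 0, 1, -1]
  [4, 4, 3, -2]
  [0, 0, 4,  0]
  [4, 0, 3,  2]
x^3 - 12*x^2 + 48*x - 64

The characteristic polynomial is χ_A(x) = (x - 4)^4, so the eigenvalues are known. The minimal polynomial is
  m_A(x) = Π_λ (x − λ)^{k_λ}
where k_λ is the size of the *largest* Jordan block for λ (equivalently, the smallest k with (A − λI)^k v = 0 for every generalised eigenvector v of λ).

  λ = 4: largest Jordan block has size 3, contributing (x − 4)^3

So m_A(x) = (x - 4)^3 = x^3 - 12*x^2 + 48*x - 64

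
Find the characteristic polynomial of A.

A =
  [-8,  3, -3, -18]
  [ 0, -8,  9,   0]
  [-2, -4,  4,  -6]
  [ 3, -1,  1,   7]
x^4 + 5*x^3 + 6*x^2 - 4*x - 8

Expanding det(x·I − A) (e.g. by cofactor expansion or by noting that A is similar to its Jordan form J, which has the same characteristic polynomial as A) gives
  χ_A(x) = x^4 + 5*x^3 + 6*x^2 - 4*x - 8
which factors as (x - 1)*(x + 2)^3. The eigenvalues (with algebraic multiplicities) are λ = -2 with multiplicity 3, λ = 1 with multiplicity 1.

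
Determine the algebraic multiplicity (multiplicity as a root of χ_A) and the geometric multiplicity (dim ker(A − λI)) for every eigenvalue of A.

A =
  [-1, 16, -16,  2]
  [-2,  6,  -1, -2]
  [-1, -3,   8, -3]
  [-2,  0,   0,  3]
λ = 1: alg = 1, geom = 1; λ = 5: alg = 3, geom = 1

Step 1 — factor the characteristic polynomial to read off the algebraic multiplicities:
  χ_A(x) = (x - 5)^3*(x - 1)

Step 2 — compute geometric multiplicities via the rank-nullity identity g(λ) = n − rank(A − λI):
  rank(A − (1)·I) = 3, so dim ker(A − (1)·I) = n − 3 = 1
  rank(A − (5)·I) = 3, so dim ker(A − (5)·I) = n − 3 = 1

Summary:
  λ = 1: algebraic multiplicity = 1, geometric multiplicity = 1
  λ = 5: algebraic multiplicity = 3, geometric multiplicity = 1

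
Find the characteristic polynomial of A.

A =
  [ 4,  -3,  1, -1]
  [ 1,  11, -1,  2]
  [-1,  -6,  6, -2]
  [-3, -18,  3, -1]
x^4 - 20*x^3 + 150*x^2 - 500*x + 625

Expanding det(x·I − A) (e.g. by cofactor expansion or by noting that A is similar to its Jordan form J, which has the same characteristic polynomial as A) gives
  χ_A(x) = x^4 - 20*x^3 + 150*x^2 - 500*x + 625
which factors as (x - 5)^4. The eigenvalues (with algebraic multiplicities) are λ = 5 with multiplicity 4.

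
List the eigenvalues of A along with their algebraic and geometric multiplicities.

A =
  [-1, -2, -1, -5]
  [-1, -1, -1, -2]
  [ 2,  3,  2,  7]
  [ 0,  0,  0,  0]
λ = 0: alg = 4, geom = 2

Step 1 — factor the characteristic polynomial to read off the algebraic multiplicities:
  χ_A(x) = x^4

Step 2 — compute geometric multiplicities via the rank-nullity identity g(λ) = n − rank(A − λI):
  rank(A − (0)·I) = 2, so dim ker(A − (0)·I) = n − 2 = 2

Summary:
  λ = 0: algebraic multiplicity = 4, geometric multiplicity = 2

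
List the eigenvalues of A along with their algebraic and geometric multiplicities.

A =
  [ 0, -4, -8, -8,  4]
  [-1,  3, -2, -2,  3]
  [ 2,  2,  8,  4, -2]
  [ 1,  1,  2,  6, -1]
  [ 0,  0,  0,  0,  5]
λ = 4: alg = 3, geom = 3; λ = 5: alg = 2, geom = 1

Step 1 — factor the characteristic polynomial to read off the algebraic multiplicities:
  χ_A(x) = (x - 5)^2*(x - 4)^3

Step 2 — compute geometric multiplicities via the rank-nullity identity g(λ) = n − rank(A − λI):
  rank(A − (4)·I) = 2, so dim ker(A − (4)·I) = n − 2 = 3
  rank(A − (5)·I) = 4, so dim ker(A − (5)·I) = n − 4 = 1

Summary:
  λ = 4: algebraic multiplicity = 3, geometric multiplicity = 3
  λ = 5: algebraic multiplicity = 2, geometric multiplicity = 1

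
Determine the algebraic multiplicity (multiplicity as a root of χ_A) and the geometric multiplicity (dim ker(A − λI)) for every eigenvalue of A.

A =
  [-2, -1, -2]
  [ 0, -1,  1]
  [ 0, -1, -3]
λ = -2: alg = 3, geom = 1

Step 1 — factor the characteristic polynomial to read off the algebraic multiplicities:
  χ_A(x) = (x + 2)^3

Step 2 — compute geometric multiplicities via the rank-nullity identity g(λ) = n − rank(A − λI):
  rank(A − (-2)·I) = 2, so dim ker(A − (-2)·I) = n − 2 = 1

Summary:
  λ = -2: algebraic multiplicity = 3, geometric multiplicity = 1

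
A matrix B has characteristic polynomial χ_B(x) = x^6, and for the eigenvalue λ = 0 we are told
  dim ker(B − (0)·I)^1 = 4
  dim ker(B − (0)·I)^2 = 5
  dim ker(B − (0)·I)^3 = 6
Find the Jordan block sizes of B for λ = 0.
Block sizes for λ = 0: [3, 1, 1, 1]

From the dimensions of kernels of powers, the number of Jordan blocks of size at least j is d_j − d_{j−1} where d_j = dim ker(N^j) (with d_0 = 0). Computing the differences gives [4, 1, 1].
The number of blocks of size exactly k is (#blocks of size ≥ k) − (#blocks of size ≥ k + 1), so the partition is: 3 block(s) of size 1, 1 block(s) of size 3.
In nonincreasing order the block sizes are [3, 1, 1, 1].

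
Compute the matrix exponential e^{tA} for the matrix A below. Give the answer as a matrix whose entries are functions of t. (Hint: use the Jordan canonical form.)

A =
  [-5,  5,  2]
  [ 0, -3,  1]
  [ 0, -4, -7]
e^{tA} =
  [exp(-5*t), t^2*exp(-5*t) + 5*t*exp(-5*t), t^2*exp(-5*t)/2 + 2*t*exp(-5*t)]
  [0, 2*t*exp(-5*t) + exp(-5*t), t*exp(-5*t)]
  [0, -4*t*exp(-5*t), -2*t*exp(-5*t) + exp(-5*t)]

Strategy: write A = P · J · P⁻¹ where J is a Jordan canonical form, so e^{tA} = P · e^{tJ} · P⁻¹, and e^{tJ} can be computed block-by-block.

A has Jordan form
J =
  [-5,  1,  0]
  [ 0, -5,  1]
  [ 0,  0, -5]
(up to reordering of blocks).

Per-block formulas:
  For a 3×3 Jordan block J_3(-5): exp(t · J_3(-5)) = e^(-5t)·(I + t·N + (t^2/2)·N^2), where N is the 3×3 nilpotent shift.

After assembling e^{tJ} and conjugating by P, we get:

e^{tA} =
  [exp(-5*t), t^2*exp(-5*t) + 5*t*exp(-5*t), t^2*exp(-5*t)/2 + 2*t*exp(-5*t)]
  [0, 2*t*exp(-5*t) + exp(-5*t), t*exp(-5*t)]
  [0, -4*t*exp(-5*t), -2*t*exp(-5*t) + exp(-5*t)]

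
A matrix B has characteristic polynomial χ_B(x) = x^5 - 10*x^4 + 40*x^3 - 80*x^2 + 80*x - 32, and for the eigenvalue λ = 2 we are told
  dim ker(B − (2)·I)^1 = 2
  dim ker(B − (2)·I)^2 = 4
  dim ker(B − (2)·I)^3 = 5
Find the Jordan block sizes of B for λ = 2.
Block sizes for λ = 2: [3, 2]

From the dimensions of kernels of powers, the number of Jordan blocks of size at least j is d_j − d_{j−1} where d_j = dim ker(N^j) (with d_0 = 0). Computing the differences gives [2, 2, 1].
The number of blocks of size exactly k is (#blocks of size ≥ k) − (#blocks of size ≥ k + 1), so the partition is: 1 block(s) of size 2, 1 block(s) of size 3.
In nonincreasing order the block sizes are [3, 2].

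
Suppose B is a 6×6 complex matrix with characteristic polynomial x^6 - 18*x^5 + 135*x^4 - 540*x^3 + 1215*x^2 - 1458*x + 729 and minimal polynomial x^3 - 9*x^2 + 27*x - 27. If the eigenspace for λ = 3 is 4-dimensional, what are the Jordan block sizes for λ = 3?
Block sizes for λ = 3: [3, 1, 1, 1]

Step 1 — from the characteristic polynomial, algebraic multiplicity of λ = 3 is 6. From dim ker(B − (3)·I) = 4, there are exactly 4 Jordan blocks for λ = 3.
Step 2 — from the minimal polynomial, the factor (x − 3)^3 tells us the largest block for λ = 3 has size 3.
Step 3 — with total size 6, 4 blocks, and largest block 3, the block sizes (in nonincreasing order) are [3, 1, 1, 1].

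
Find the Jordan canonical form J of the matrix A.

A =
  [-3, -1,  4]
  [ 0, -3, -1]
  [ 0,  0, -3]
J_3(-3)

The characteristic polynomial is
  det(x·I − A) = x^3 + 9*x^2 + 27*x + 27 = (x + 3)^3

Eigenvalues and multiplicities (the geometric multiplicity of λ is n − rank(A − λI), which equals the number of Jordan blocks for λ):
  λ = -3: algebraic multiplicity = 3, geometric multiplicity = 1

Determining the block sizes for each eigenvalue:
  λ = -3: one block (gm = 1), so the single block has size am = 3 → block sizes [3]

Assembling the blocks gives a Jordan form
J =
  [-3,  1,  0]
  [ 0, -3,  1]
  [ 0,  0, -3]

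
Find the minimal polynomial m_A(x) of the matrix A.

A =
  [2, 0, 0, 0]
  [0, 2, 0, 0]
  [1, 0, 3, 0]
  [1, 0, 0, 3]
x^2 - 5*x + 6

The characteristic polynomial is χ_A(x) = (x - 3)^2*(x - 2)^2, so the eigenvalues are known. The minimal polynomial is
  m_A(x) = Π_λ (x − λ)^{k_λ}
where k_λ is the size of the *largest* Jordan block for λ (equivalently, the smallest k with (A − λI)^k v = 0 for every generalised eigenvector v of λ).

  λ = 2: largest Jordan block has size 1, contributing (x − 2)
  λ = 3: largest Jordan block has size 1, contributing (x − 3)

So m_A(x) = (x - 3)*(x - 2) = x^2 - 5*x + 6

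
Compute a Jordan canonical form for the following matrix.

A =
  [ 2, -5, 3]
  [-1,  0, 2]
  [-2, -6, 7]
J_3(3)

The characteristic polynomial is
  det(x·I − A) = x^3 - 9*x^2 + 27*x - 27 = (x - 3)^3

Eigenvalues and multiplicities (the geometric multiplicity of λ is n − rank(A − λI), which equals the number of Jordan blocks for λ):
  λ = 3: algebraic multiplicity = 3, geometric multiplicity = 1

Determining the block sizes for each eigenvalue:
  λ = 3: one block (gm = 1), so the single block has size am = 3 → block sizes [3]

Assembling the blocks gives a Jordan form
J =
  [3, 1, 0]
  [0, 3, 1]
  [0, 0, 3]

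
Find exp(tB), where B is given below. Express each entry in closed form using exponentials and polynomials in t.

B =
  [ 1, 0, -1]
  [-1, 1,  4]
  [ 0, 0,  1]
e^{tB} =
  [exp(t), 0, -t*exp(t)]
  [-t*exp(t), exp(t), t^2*exp(t)/2 + 4*t*exp(t)]
  [0, 0, exp(t)]

Strategy: write B = P · J · P⁻¹ where J is a Jordan canonical form, so e^{tB} = P · e^{tJ} · P⁻¹, and e^{tJ} can be computed block-by-block.

B has Jordan form
J =
  [1, 1, 0]
  [0, 1, 1]
  [0, 0, 1]
(up to reordering of blocks).

Per-block formulas:
  For a 3×3 Jordan block J_3(1): exp(t · J_3(1)) = e^(1t)·(I + t·N + (t^2/2)·N^2), where N is the 3×3 nilpotent shift.

After assembling e^{tJ} and conjugating by P, we get:

e^{tB} =
  [exp(t), 0, -t*exp(t)]
  [-t*exp(t), exp(t), t^2*exp(t)/2 + 4*t*exp(t)]
  [0, 0, exp(t)]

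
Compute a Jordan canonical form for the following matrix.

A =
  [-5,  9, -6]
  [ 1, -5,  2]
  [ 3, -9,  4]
J_2(-2) ⊕ J_1(-2)

The characteristic polynomial is
  det(x·I − A) = x^3 + 6*x^2 + 12*x + 8 = (x + 2)^3

Eigenvalues and multiplicities (the geometric multiplicity of λ is n − rank(A − λI), which equals the number of Jordan blocks for λ):
  λ = -2: algebraic multiplicity = 3, geometric multiplicity = 2

Determining the block sizes for each eigenvalue:
  λ = -2: 2 blocks summing to 3 forces exactly one block of size 2 and the rest size 1 → block sizes [2, 1]

Assembling the blocks gives a Jordan form
J =
  [-2,  1,  0]
  [ 0, -2,  0]
  [ 0,  0, -2]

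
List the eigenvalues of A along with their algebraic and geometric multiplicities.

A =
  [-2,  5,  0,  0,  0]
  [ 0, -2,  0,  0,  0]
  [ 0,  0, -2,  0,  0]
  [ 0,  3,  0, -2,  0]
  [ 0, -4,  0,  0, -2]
λ = -2: alg = 5, geom = 4

Step 1 — factor the characteristic polynomial to read off the algebraic multiplicities:
  χ_A(x) = (x + 2)^5

Step 2 — compute geometric multiplicities via the rank-nullity identity g(λ) = n − rank(A − λI):
  rank(A − (-2)·I) = 1, so dim ker(A − (-2)·I) = n − 1 = 4

Summary:
  λ = -2: algebraic multiplicity = 5, geometric multiplicity = 4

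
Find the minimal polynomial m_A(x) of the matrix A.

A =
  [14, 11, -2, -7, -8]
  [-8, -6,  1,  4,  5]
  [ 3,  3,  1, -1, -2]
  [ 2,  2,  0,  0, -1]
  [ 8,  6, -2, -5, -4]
x^3 - 3*x^2 + 3*x - 1

The characteristic polynomial is χ_A(x) = (x - 1)^5, so the eigenvalues are known. The minimal polynomial is
  m_A(x) = Π_λ (x − λ)^{k_λ}
where k_λ is the size of the *largest* Jordan block for λ (equivalently, the smallest k with (A − λI)^k v = 0 for every generalised eigenvector v of λ).

  λ = 1: largest Jordan block has size 3, contributing (x − 1)^3

So m_A(x) = (x - 1)^3 = x^3 - 3*x^2 + 3*x - 1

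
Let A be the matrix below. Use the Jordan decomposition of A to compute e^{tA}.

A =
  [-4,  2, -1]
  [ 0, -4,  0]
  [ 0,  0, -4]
e^{tA} =
  [exp(-4*t), 2*t*exp(-4*t), -t*exp(-4*t)]
  [0, exp(-4*t), 0]
  [0, 0, exp(-4*t)]

Strategy: write A = P · J · P⁻¹ where J is a Jordan canonical form, so e^{tA} = P · e^{tJ} · P⁻¹, and e^{tJ} can be computed block-by-block.

A has Jordan form
J =
  [-4,  1,  0]
  [ 0, -4,  0]
  [ 0,  0, -4]
(up to reordering of blocks).

Per-block formulas:
  For a 2×2 Jordan block J_2(-4): exp(t · J_2(-4)) = e^(-4t)·(I + t·N), where N is the 2×2 nilpotent shift.
  For a 1×1 block at λ = -4: exp(t · [-4]) = [e^(-4t)].

After assembling e^{tJ} and conjugating by P, we get:

e^{tA} =
  [exp(-4*t), 2*t*exp(-4*t), -t*exp(-4*t)]
  [0, exp(-4*t), 0]
  [0, 0, exp(-4*t)]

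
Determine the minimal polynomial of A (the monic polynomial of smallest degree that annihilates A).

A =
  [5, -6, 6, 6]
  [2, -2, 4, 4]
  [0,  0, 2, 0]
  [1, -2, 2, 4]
x^2 - 5*x + 6

The characteristic polynomial is χ_A(x) = (x - 3)*(x - 2)^3, so the eigenvalues are known. The minimal polynomial is
  m_A(x) = Π_λ (x − λ)^{k_λ}
where k_λ is the size of the *largest* Jordan block for λ (equivalently, the smallest k with (A − λI)^k v = 0 for every generalised eigenvector v of λ).

  λ = 2: largest Jordan block has size 1, contributing (x − 2)
  λ = 3: largest Jordan block has size 1, contributing (x − 3)

So m_A(x) = (x - 3)*(x - 2) = x^2 - 5*x + 6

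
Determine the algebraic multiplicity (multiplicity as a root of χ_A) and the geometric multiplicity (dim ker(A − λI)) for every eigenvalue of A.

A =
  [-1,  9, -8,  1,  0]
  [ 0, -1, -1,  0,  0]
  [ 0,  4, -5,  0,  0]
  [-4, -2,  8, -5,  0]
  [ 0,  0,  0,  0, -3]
λ = -3: alg = 5, geom = 3

Step 1 — factor the characteristic polynomial to read off the algebraic multiplicities:
  χ_A(x) = (x + 3)^5

Step 2 — compute geometric multiplicities via the rank-nullity identity g(λ) = n − rank(A − λI):
  rank(A − (-3)·I) = 2, so dim ker(A − (-3)·I) = n − 2 = 3

Summary:
  λ = -3: algebraic multiplicity = 5, geometric multiplicity = 3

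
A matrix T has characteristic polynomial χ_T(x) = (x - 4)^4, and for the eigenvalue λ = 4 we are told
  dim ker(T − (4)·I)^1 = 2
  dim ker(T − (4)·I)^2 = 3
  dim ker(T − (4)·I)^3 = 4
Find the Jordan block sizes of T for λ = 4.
Block sizes for λ = 4: [3, 1]

From the dimensions of kernels of powers, the number of Jordan blocks of size at least j is d_j − d_{j−1} where d_j = dim ker(N^j) (with d_0 = 0). Computing the differences gives [2, 1, 1].
The number of blocks of size exactly k is (#blocks of size ≥ k) − (#blocks of size ≥ k + 1), so the partition is: 1 block(s) of size 1, 1 block(s) of size 3.
In nonincreasing order the block sizes are [3, 1].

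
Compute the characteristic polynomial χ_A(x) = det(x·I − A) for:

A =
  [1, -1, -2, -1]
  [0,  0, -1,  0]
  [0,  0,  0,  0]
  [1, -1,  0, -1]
x^4

Expanding det(x·I − A) (e.g. by cofactor expansion or by noting that A is similar to its Jordan form J, which has the same characteristic polynomial as A) gives
  χ_A(x) = x^4
which factors as x^4. The eigenvalues (with algebraic multiplicities) are λ = 0 with multiplicity 4.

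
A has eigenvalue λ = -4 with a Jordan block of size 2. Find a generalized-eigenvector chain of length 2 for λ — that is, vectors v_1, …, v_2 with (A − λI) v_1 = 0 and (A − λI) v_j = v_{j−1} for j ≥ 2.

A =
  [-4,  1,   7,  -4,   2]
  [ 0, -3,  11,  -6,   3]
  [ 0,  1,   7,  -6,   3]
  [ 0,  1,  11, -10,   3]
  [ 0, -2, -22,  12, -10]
A Jordan chain for λ = -4 of length 2:
v_1 = (1, 1, 1, 1, -2)ᵀ
v_2 = (0, 1, 0, 0, 0)ᵀ

Let N = A − (-4)·I. We want v_2 with N^2 v_2 = 0 but N^1 v_2 ≠ 0; then v_{j-1} := N · v_j for j = 2, …, 2.

Pick v_2 = (0, 1, 0, 0, 0)ᵀ.
Then v_1 = N · v_2 = (1, 1, 1, 1, -2)ᵀ.

Sanity check: (A − (-4)·I) v_1 = (0, 0, 0, 0, 0)ᵀ = 0. ✓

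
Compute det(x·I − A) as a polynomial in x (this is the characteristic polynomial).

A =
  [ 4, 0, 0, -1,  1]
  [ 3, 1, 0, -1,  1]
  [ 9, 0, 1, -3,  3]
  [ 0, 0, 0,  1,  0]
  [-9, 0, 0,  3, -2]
x^5 - 5*x^4 + 10*x^3 - 10*x^2 + 5*x - 1

Expanding det(x·I − A) (e.g. by cofactor expansion or by noting that A is similar to its Jordan form J, which has the same characteristic polynomial as A) gives
  χ_A(x) = x^5 - 5*x^4 + 10*x^3 - 10*x^2 + 5*x - 1
which factors as (x - 1)^5. The eigenvalues (with algebraic multiplicities) are λ = 1 with multiplicity 5.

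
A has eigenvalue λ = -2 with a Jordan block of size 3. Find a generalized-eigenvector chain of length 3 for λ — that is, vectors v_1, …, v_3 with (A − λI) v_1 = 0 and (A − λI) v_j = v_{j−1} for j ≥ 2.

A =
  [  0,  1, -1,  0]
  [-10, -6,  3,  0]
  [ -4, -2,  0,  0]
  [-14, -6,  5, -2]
A Jordan chain for λ = -2 of length 3:
v_1 = (-2, 8, 4, 12)ᵀ
v_2 = (2, -10, -4, -14)ᵀ
v_3 = (1, 0, 0, 0)ᵀ

Let N = A − (-2)·I. We want v_3 with N^3 v_3 = 0 but N^2 v_3 ≠ 0; then v_{j-1} := N · v_j for j = 3, …, 2.

Pick v_3 = (1, 0, 0, 0)ᵀ.
Then v_2 = N · v_3 = (2, -10, -4, -14)ᵀ.
Then v_1 = N · v_2 = (-2, 8, 4, 12)ᵀ.

Sanity check: (A − (-2)·I) v_1 = (0, 0, 0, 0)ᵀ = 0. ✓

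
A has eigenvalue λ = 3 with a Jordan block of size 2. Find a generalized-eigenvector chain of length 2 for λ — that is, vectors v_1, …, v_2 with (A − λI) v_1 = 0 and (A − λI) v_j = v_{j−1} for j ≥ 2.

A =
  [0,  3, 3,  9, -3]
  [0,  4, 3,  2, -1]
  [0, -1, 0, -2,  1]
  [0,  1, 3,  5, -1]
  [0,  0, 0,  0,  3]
A Jordan chain for λ = 3 of length 2:
v_1 = (3, 1, -1, 1, 0)ᵀ
v_2 = (0, 1, 0, 0, 0)ᵀ

Let N = A − (3)·I. We want v_2 with N^2 v_2 = 0 but N^1 v_2 ≠ 0; then v_{j-1} := N · v_j for j = 2, …, 2.

Pick v_2 = (0, 1, 0, 0, 0)ᵀ.
Then v_1 = N · v_2 = (3, 1, -1, 1, 0)ᵀ.

Sanity check: (A − (3)·I) v_1 = (0, 0, 0, 0, 0)ᵀ = 0. ✓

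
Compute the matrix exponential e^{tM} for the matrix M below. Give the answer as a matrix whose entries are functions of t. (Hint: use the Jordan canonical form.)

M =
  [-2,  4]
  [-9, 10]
e^{tM} =
  [-6*t*exp(4*t) + exp(4*t), 4*t*exp(4*t)]
  [-9*t*exp(4*t), 6*t*exp(4*t) + exp(4*t)]

Strategy: write M = P · J · P⁻¹ where J is a Jordan canonical form, so e^{tM} = P · e^{tJ} · P⁻¹, and e^{tJ} can be computed block-by-block.

M has Jordan form
J =
  [4, 1]
  [0, 4]
(up to reordering of blocks).

Per-block formulas:
  For a 2×2 Jordan block J_2(4): exp(t · J_2(4)) = e^(4t)·(I + t·N), where N is the 2×2 nilpotent shift.

After assembling e^{tJ} and conjugating by P, we get:

e^{tM} =
  [-6*t*exp(4*t) + exp(4*t), 4*t*exp(4*t)]
  [-9*t*exp(4*t), 6*t*exp(4*t) + exp(4*t)]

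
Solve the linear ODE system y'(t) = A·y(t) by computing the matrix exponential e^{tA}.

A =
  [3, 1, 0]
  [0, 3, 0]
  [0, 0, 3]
e^{tA} =
  [exp(3*t), t*exp(3*t), 0]
  [0, exp(3*t), 0]
  [0, 0, exp(3*t)]

Strategy: write A = P · J · P⁻¹ where J is a Jordan canonical form, so e^{tA} = P · e^{tJ} · P⁻¹, and e^{tJ} can be computed block-by-block.

A has Jordan form
J =
  [3, 1, 0]
  [0, 3, 0]
  [0, 0, 3]
(up to reordering of blocks).

Per-block formulas:
  For a 1×1 block at λ = 3: exp(t · [3]) = [e^(3t)].
  For a 2×2 Jordan block J_2(3): exp(t · J_2(3)) = e^(3t)·(I + t·N), where N is the 2×2 nilpotent shift.

After assembling e^{tJ} and conjugating by P, we get:

e^{tA} =
  [exp(3*t), t*exp(3*t), 0]
  [0, exp(3*t), 0]
  [0, 0, exp(3*t)]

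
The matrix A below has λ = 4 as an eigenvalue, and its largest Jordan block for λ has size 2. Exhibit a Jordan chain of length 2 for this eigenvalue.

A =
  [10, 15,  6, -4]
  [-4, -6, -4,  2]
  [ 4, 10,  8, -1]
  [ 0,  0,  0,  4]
A Jordan chain for λ = 4 of length 2:
v_1 = (6, -4, 4, 0)ᵀ
v_2 = (1, 0, 0, 0)ᵀ

Let N = A − (4)·I. We want v_2 with N^2 v_2 = 0 but N^1 v_2 ≠ 0; then v_{j-1} := N · v_j for j = 2, …, 2.

Pick v_2 = (1, 0, 0, 0)ᵀ.
Then v_1 = N · v_2 = (6, -4, 4, 0)ᵀ.

Sanity check: (A − (4)·I) v_1 = (0, 0, 0, 0)ᵀ = 0. ✓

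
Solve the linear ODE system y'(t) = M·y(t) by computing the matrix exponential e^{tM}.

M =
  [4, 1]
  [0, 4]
e^{tM} =
  [exp(4*t), t*exp(4*t)]
  [0, exp(4*t)]

Strategy: write M = P · J · P⁻¹ where J is a Jordan canonical form, so e^{tM} = P · e^{tJ} · P⁻¹, and e^{tJ} can be computed block-by-block.

M has Jordan form
J =
  [4, 1]
  [0, 4]
(up to reordering of blocks).

Per-block formulas:
  For a 2×2 Jordan block J_2(4): exp(t · J_2(4)) = e^(4t)·(I + t·N), where N is the 2×2 nilpotent shift.

After assembling e^{tJ} and conjugating by P, we get:

e^{tM} =
  [exp(4*t), t*exp(4*t)]
  [0, exp(4*t)]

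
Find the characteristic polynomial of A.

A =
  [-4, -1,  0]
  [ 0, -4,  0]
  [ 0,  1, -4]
x^3 + 12*x^2 + 48*x + 64

Expanding det(x·I − A) (e.g. by cofactor expansion or by noting that A is similar to its Jordan form J, which has the same characteristic polynomial as A) gives
  χ_A(x) = x^3 + 12*x^2 + 48*x + 64
which factors as (x + 4)^3. The eigenvalues (with algebraic multiplicities) are λ = -4 with multiplicity 3.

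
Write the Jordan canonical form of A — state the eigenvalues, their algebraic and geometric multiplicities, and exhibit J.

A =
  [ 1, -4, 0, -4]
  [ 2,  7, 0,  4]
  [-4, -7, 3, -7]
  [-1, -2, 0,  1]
J_3(3) ⊕ J_1(3)

The characteristic polynomial is
  det(x·I − A) = x^4 - 12*x^3 + 54*x^2 - 108*x + 81 = (x - 3)^4

Eigenvalues and multiplicities (the geometric multiplicity of λ is n − rank(A − λI), which equals the number of Jordan blocks for λ):
  λ = 3: algebraic multiplicity = 4, geometric multiplicity = 2

Determining the block sizes for each eigenvalue:
  λ = 3: with am = 4 and gm = 2, the partition is not yet determined (e.g. several partitions of 4 into 2 parts exist). Let N = A − (3)·I. Computing rank(N^1) = 2, rank(N^2) = 1, rank(N^3) = 0; the number of blocks of size ≥ j is rank(N^{j−1}) − rank(N^j), giving [2, 1, 1]. So we have 1 block(s) of size 3, 1 block(s) of size 1 → block sizes [3, 1]

Assembling the blocks gives a Jordan form
J =
  [3, 1, 0, 0]
  [0, 3, 1, 0]
  [0, 0, 3, 0]
  [0, 0, 0, 3]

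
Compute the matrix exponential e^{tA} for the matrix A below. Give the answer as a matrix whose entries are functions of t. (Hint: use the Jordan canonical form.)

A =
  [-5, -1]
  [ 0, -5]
e^{tA} =
  [exp(-5*t), -t*exp(-5*t)]
  [0, exp(-5*t)]

Strategy: write A = P · J · P⁻¹ where J is a Jordan canonical form, so e^{tA} = P · e^{tJ} · P⁻¹, and e^{tJ} can be computed block-by-block.

A has Jordan form
J =
  [-5,  1]
  [ 0, -5]
(up to reordering of blocks).

Per-block formulas:
  For a 2×2 Jordan block J_2(-5): exp(t · J_2(-5)) = e^(-5t)·(I + t·N), where N is the 2×2 nilpotent shift.

After assembling e^{tJ} and conjugating by P, we get:

e^{tA} =
  [exp(-5*t), -t*exp(-5*t)]
  [0, exp(-5*t)]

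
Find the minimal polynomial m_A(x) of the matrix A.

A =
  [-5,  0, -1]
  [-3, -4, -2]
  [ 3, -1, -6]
x^3 + 15*x^2 + 75*x + 125

The characteristic polynomial is χ_A(x) = (x + 5)^3, so the eigenvalues are known. The minimal polynomial is
  m_A(x) = Π_λ (x − λ)^{k_λ}
where k_λ is the size of the *largest* Jordan block for λ (equivalently, the smallest k with (A − λI)^k v = 0 for every generalised eigenvector v of λ).

  λ = -5: largest Jordan block has size 3, contributing (x + 5)^3

So m_A(x) = (x + 5)^3 = x^3 + 15*x^2 + 75*x + 125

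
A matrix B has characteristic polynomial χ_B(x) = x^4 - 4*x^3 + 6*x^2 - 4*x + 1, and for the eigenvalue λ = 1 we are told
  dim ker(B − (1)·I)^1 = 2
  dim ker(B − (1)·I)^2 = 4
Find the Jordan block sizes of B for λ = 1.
Block sizes for λ = 1: [2, 2]

From the dimensions of kernels of powers, the number of Jordan blocks of size at least j is d_j − d_{j−1} where d_j = dim ker(N^j) (with d_0 = 0). Computing the differences gives [2, 2].
The number of blocks of size exactly k is (#blocks of size ≥ k) − (#blocks of size ≥ k + 1), so the partition is: 2 block(s) of size 2.
In nonincreasing order the block sizes are [2, 2].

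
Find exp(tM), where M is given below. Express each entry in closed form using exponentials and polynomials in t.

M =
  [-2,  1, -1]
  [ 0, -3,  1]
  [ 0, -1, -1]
e^{tM} =
  [exp(-2*t), t*exp(-2*t), -t*exp(-2*t)]
  [0, -t*exp(-2*t) + exp(-2*t), t*exp(-2*t)]
  [0, -t*exp(-2*t), t*exp(-2*t) + exp(-2*t)]

Strategy: write M = P · J · P⁻¹ where J is a Jordan canonical form, so e^{tM} = P · e^{tJ} · P⁻¹, and e^{tJ} can be computed block-by-block.

M has Jordan form
J =
  [-2,  1,  0]
  [ 0, -2,  0]
  [ 0,  0, -2]
(up to reordering of blocks).

Per-block formulas:
  For a 1×1 block at λ = -2: exp(t · [-2]) = [e^(-2t)].
  For a 2×2 Jordan block J_2(-2): exp(t · J_2(-2)) = e^(-2t)·(I + t·N), where N is the 2×2 nilpotent shift.

After assembling e^{tJ} and conjugating by P, we get:

e^{tM} =
  [exp(-2*t), t*exp(-2*t), -t*exp(-2*t)]
  [0, -t*exp(-2*t) + exp(-2*t), t*exp(-2*t)]
  [0, -t*exp(-2*t), t*exp(-2*t) + exp(-2*t)]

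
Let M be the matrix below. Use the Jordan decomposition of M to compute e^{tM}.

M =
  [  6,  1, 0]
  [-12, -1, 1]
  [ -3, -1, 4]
e^{tM} =
  [-3*t^2*exp(3*t)/2 + 3*t*exp(3*t) + exp(3*t), -t^2*exp(3*t)/2 + t*exp(3*t), t^2*exp(3*t)/2]
  [9*t^2*exp(3*t)/2 - 12*t*exp(3*t), 3*t^2*exp(3*t)/2 - 4*t*exp(3*t) + exp(3*t), -3*t^2*exp(3*t)/2 + t*exp(3*t)]
  [-3*t*exp(3*t), -t*exp(3*t), t*exp(3*t) + exp(3*t)]

Strategy: write M = P · J · P⁻¹ where J is a Jordan canonical form, so e^{tM} = P · e^{tJ} · P⁻¹, and e^{tJ} can be computed block-by-block.

M has Jordan form
J =
  [3, 1, 0]
  [0, 3, 1]
  [0, 0, 3]
(up to reordering of blocks).

Per-block formulas:
  For a 3×3 Jordan block J_3(3): exp(t · J_3(3)) = e^(3t)·(I + t·N + (t^2/2)·N^2), where N is the 3×3 nilpotent shift.

After assembling e^{tJ} and conjugating by P, we get:

e^{tM} =
  [-3*t^2*exp(3*t)/2 + 3*t*exp(3*t) + exp(3*t), -t^2*exp(3*t)/2 + t*exp(3*t), t^2*exp(3*t)/2]
  [9*t^2*exp(3*t)/2 - 12*t*exp(3*t), 3*t^2*exp(3*t)/2 - 4*t*exp(3*t) + exp(3*t), -3*t^2*exp(3*t)/2 + t*exp(3*t)]
  [-3*t*exp(3*t), -t*exp(3*t), t*exp(3*t) + exp(3*t)]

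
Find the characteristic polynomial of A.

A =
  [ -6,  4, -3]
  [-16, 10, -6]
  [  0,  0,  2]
x^3 - 6*x^2 + 12*x - 8

Expanding det(x·I − A) (e.g. by cofactor expansion or by noting that A is similar to its Jordan form J, which has the same characteristic polynomial as A) gives
  χ_A(x) = x^3 - 6*x^2 + 12*x - 8
which factors as (x - 2)^3. The eigenvalues (with algebraic multiplicities) are λ = 2 with multiplicity 3.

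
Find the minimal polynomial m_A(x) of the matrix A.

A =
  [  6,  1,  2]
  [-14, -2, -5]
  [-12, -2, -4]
x^3

The characteristic polynomial is χ_A(x) = x^3, so the eigenvalues are known. The minimal polynomial is
  m_A(x) = Π_λ (x − λ)^{k_λ}
where k_λ is the size of the *largest* Jordan block for λ (equivalently, the smallest k with (A − λI)^k v = 0 for every generalised eigenvector v of λ).

  λ = 0: largest Jordan block has size 3, contributing (x − 0)^3

So m_A(x) = x^3 = x^3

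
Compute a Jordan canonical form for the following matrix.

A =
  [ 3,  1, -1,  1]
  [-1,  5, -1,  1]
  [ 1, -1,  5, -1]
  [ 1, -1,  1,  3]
J_2(4) ⊕ J_1(4) ⊕ J_1(4)

The characteristic polynomial is
  det(x·I − A) = x^4 - 16*x^3 + 96*x^2 - 256*x + 256 = (x - 4)^4

Eigenvalues and multiplicities (the geometric multiplicity of λ is n − rank(A − λI), which equals the number of Jordan blocks for λ):
  λ = 4: algebraic multiplicity = 4, geometric multiplicity = 3

Determining the block sizes for each eigenvalue:
  λ = 4: 3 blocks summing to 4 forces exactly one block of size 2 and the rest size 1 → block sizes [2, 1, 1]

Assembling the blocks gives a Jordan form
J =
  [4, 1, 0, 0]
  [0, 4, 0, 0]
  [0, 0, 4, 0]
  [0, 0, 0, 4]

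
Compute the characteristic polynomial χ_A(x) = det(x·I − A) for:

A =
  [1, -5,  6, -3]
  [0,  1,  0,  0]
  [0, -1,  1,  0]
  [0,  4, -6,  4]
x^4 - 7*x^3 + 15*x^2 - 13*x + 4

Expanding det(x·I − A) (e.g. by cofactor expansion or by noting that A is similar to its Jordan form J, which has the same characteristic polynomial as A) gives
  χ_A(x) = x^4 - 7*x^3 + 15*x^2 - 13*x + 4
which factors as (x - 4)*(x - 1)^3. The eigenvalues (with algebraic multiplicities) are λ = 1 with multiplicity 3, λ = 4 with multiplicity 1.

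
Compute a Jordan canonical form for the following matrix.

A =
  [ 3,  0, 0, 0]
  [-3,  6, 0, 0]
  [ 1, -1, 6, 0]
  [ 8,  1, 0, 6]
J_1(3) ⊕ J_2(6) ⊕ J_1(6)

The characteristic polynomial is
  det(x·I − A) = x^4 - 21*x^3 + 162*x^2 - 540*x + 648 = (x - 6)^3*(x - 3)

Eigenvalues and multiplicities (the geometric multiplicity of λ is n − rank(A − λI), which equals the number of Jordan blocks for λ):
  λ = 3: algebraic multiplicity = 1, geometric multiplicity = 1
  λ = 6: algebraic multiplicity = 3, geometric multiplicity = 2

Determining the block sizes for each eigenvalue:
  λ = 3: one block (gm = 1), so the single block has size am = 1 → block sizes [1]
  λ = 6: 2 blocks summing to 3 forces exactly one block of size 2 and the rest size 1 → block sizes [2, 1]

Assembling the blocks gives a Jordan form
J =
  [3, 0, 0, 0]
  [0, 6, 1, 0]
  [0, 0, 6, 0]
  [0, 0, 0, 6]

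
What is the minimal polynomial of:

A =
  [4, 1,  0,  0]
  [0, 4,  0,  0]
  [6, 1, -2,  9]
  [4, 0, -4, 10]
x^2 - 8*x + 16

The characteristic polynomial is χ_A(x) = (x - 4)^4, so the eigenvalues are known. The minimal polynomial is
  m_A(x) = Π_λ (x − λ)^{k_λ}
where k_λ is the size of the *largest* Jordan block for λ (equivalently, the smallest k with (A − λI)^k v = 0 for every generalised eigenvector v of λ).

  λ = 4: largest Jordan block has size 2, contributing (x − 4)^2

So m_A(x) = (x - 4)^2 = x^2 - 8*x + 16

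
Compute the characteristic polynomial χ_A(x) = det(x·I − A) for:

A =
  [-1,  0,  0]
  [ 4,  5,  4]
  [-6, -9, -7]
x^3 + 3*x^2 + 3*x + 1

Expanding det(x·I − A) (e.g. by cofactor expansion or by noting that A is similar to its Jordan form J, which has the same characteristic polynomial as A) gives
  χ_A(x) = x^3 + 3*x^2 + 3*x + 1
which factors as (x + 1)^3. The eigenvalues (with algebraic multiplicities) are λ = -1 with multiplicity 3.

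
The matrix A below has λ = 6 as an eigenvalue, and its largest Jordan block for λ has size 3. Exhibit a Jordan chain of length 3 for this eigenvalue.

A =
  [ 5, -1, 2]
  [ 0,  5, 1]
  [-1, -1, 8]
A Jordan chain for λ = 6 of length 3:
v_1 = (-1, -1, -1)ᵀ
v_2 = (-1, 0, -1)ᵀ
v_3 = (1, 0, 0)ᵀ

Let N = A − (6)·I. We want v_3 with N^3 v_3 = 0 but N^2 v_3 ≠ 0; then v_{j-1} := N · v_j for j = 3, …, 2.

Pick v_3 = (1, 0, 0)ᵀ.
Then v_2 = N · v_3 = (-1, 0, -1)ᵀ.
Then v_1 = N · v_2 = (-1, -1, -1)ᵀ.

Sanity check: (A − (6)·I) v_1 = (0, 0, 0)ᵀ = 0. ✓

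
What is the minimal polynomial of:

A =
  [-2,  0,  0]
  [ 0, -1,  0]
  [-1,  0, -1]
x^2 + 3*x + 2

The characteristic polynomial is χ_A(x) = (x + 1)^2*(x + 2), so the eigenvalues are known. The minimal polynomial is
  m_A(x) = Π_λ (x − λ)^{k_λ}
where k_λ is the size of the *largest* Jordan block for λ (equivalently, the smallest k with (A − λI)^k v = 0 for every generalised eigenvector v of λ).

  λ = -2: largest Jordan block has size 1, contributing (x + 2)
  λ = -1: largest Jordan block has size 1, contributing (x + 1)

So m_A(x) = (x + 1)*(x + 2) = x^2 + 3*x + 2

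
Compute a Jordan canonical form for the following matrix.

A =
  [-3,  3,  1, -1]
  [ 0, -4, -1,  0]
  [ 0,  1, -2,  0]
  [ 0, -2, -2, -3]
J_2(-3) ⊕ J_2(-3)

The characteristic polynomial is
  det(x·I − A) = x^4 + 12*x^3 + 54*x^2 + 108*x + 81 = (x + 3)^4

Eigenvalues and multiplicities (the geometric multiplicity of λ is n − rank(A − λI), which equals the number of Jordan blocks for λ):
  λ = -3: algebraic multiplicity = 4, geometric multiplicity = 2

Determining the block sizes for each eigenvalue:
  λ = -3: with am = 4 and gm = 2, the partition is not yet determined (e.g. several partitions of 4 into 2 parts exist). Let N = A − (-3)·I. Computing rank(N^1) = 2, rank(N^2) = 0; the number of blocks of size ≥ j is rank(N^{j−1}) − rank(N^j), giving [2, 2]. So we have 2 block(s) of size 2 → block sizes [2, 2]

Assembling the blocks gives a Jordan form
J =
  [-3,  1,  0,  0]
  [ 0, -3,  0,  0]
  [ 0,  0, -3,  1]
  [ 0,  0,  0, -3]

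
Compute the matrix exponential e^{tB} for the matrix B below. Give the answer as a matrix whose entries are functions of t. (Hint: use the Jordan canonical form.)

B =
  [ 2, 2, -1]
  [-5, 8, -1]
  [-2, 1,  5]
e^{tB} =
  [t^2*exp(5*t)/2 - 3*t*exp(5*t) + exp(5*t), -t^2*exp(5*t)/2 + 2*t*exp(5*t), t^2*exp(5*t)/2 - t*exp(5*t)]
  [t^2*exp(5*t) - 5*t*exp(5*t), -t^2*exp(5*t) + 3*t*exp(5*t) + exp(5*t), t^2*exp(5*t) - t*exp(5*t)]
  [t^2*exp(5*t)/2 - 2*t*exp(5*t), -t^2*exp(5*t)/2 + t*exp(5*t), t^2*exp(5*t)/2 + exp(5*t)]

Strategy: write B = P · J · P⁻¹ where J is a Jordan canonical form, so e^{tB} = P · e^{tJ} · P⁻¹, and e^{tJ} can be computed block-by-block.

B has Jordan form
J =
  [5, 1, 0]
  [0, 5, 1]
  [0, 0, 5]
(up to reordering of blocks).

Per-block formulas:
  For a 3×3 Jordan block J_3(5): exp(t · J_3(5)) = e^(5t)·(I + t·N + (t^2/2)·N^2), where N is the 3×3 nilpotent shift.

After assembling e^{tJ} and conjugating by P, we get:

e^{tB} =
  [t^2*exp(5*t)/2 - 3*t*exp(5*t) + exp(5*t), -t^2*exp(5*t)/2 + 2*t*exp(5*t), t^2*exp(5*t)/2 - t*exp(5*t)]
  [t^2*exp(5*t) - 5*t*exp(5*t), -t^2*exp(5*t) + 3*t*exp(5*t) + exp(5*t), t^2*exp(5*t) - t*exp(5*t)]
  [t^2*exp(5*t)/2 - 2*t*exp(5*t), -t^2*exp(5*t)/2 + t*exp(5*t), t^2*exp(5*t)/2 + exp(5*t)]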